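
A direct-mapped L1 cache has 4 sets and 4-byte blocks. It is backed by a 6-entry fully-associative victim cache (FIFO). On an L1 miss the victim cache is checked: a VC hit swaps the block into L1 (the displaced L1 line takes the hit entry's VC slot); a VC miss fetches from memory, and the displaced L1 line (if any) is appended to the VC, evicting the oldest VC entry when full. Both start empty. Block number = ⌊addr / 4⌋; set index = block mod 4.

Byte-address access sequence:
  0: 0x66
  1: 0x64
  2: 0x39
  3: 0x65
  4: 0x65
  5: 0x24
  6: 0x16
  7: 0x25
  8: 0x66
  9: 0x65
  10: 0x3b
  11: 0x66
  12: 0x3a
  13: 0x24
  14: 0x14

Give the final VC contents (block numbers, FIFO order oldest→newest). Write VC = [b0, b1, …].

0: 0x66 (blk 25, set 1) → MISS  vc=[]
1: 0x64 (blk 25, set 1) → L1-HIT  vc=[]
2: 0x39 (blk 14, set 2) → MISS  vc=[]
3: 0x65 (blk 25, set 1) → L1-HIT  vc=[]
4: 0x65 (blk 25, set 1) → L1-HIT  vc=[]
5: 0x24 (blk 9, set 1) → MISS  vc=[25]
6: 0x16 (blk 5, set 1) → MISS  vc=[25, 9]
7: 0x25 (blk 9, set 1) → VC-HIT  vc=[25, 5]
8: 0x66 (blk 25, set 1) → VC-HIT  vc=[9, 5]
9: 0x65 (blk 25, set 1) → L1-HIT  vc=[9, 5]
10: 0x3b (blk 14, set 2) → L1-HIT  vc=[9, 5]
11: 0x66 (blk 25, set 1) → L1-HIT  vc=[9, 5]
12: 0x3a (blk 14, set 2) → L1-HIT  vc=[9, 5]
13: 0x24 (blk 9, set 1) → VC-HIT  vc=[25, 5]
14: 0x14 (blk 5, set 1) → VC-HIT  vc=[25, 9]

VC = [25, 9]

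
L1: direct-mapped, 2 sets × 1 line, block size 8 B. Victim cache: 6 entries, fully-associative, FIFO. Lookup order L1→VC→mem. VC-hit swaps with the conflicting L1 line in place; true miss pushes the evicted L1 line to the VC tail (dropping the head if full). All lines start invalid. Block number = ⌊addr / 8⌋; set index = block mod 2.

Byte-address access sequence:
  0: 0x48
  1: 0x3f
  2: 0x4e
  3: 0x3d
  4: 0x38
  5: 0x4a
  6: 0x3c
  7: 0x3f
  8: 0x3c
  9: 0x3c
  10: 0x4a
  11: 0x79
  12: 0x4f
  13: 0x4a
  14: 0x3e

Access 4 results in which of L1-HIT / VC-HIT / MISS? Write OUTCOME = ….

  [0] addr=0x48 blk=9 s=1: MISS | VC []
  [1] addr=0x3f blk=7 s=1: MISS | VC [9]
  [2] addr=0x4e blk=9 s=1: VC-HIT | VC [7]
  [3] addr=0x3d blk=7 s=1: VC-HIT | VC [9]
  [4] addr=0x38 blk=7 s=1: L1-HIT | VC [9]
  [5] addr=0x4a blk=9 s=1: VC-HIT | VC [7]
  [6] addr=0x3c blk=7 s=1: VC-HIT | VC [9]
  [7] addr=0x3f blk=7 s=1: L1-HIT | VC [9]
  [8] addr=0x3c blk=7 s=1: L1-HIT | VC [9]
  [9] addr=0x3c blk=7 s=1: L1-HIT | VC [9]
  [10] addr=0x4a blk=9 s=1: VC-HIT | VC [7]
  [11] addr=0x79 blk=15 s=1: MISS | VC [7, 9]
  [12] addr=0x4f blk=9 s=1: VC-HIT | VC [7, 15]
  [13] addr=0x4a blk=9 s=1: L1-HIT | VC [7, 15]
  [14] addr=0x3e blk=7 s=1: VC-HIT | VC [9, 15]

OUTCOME = L1-HIT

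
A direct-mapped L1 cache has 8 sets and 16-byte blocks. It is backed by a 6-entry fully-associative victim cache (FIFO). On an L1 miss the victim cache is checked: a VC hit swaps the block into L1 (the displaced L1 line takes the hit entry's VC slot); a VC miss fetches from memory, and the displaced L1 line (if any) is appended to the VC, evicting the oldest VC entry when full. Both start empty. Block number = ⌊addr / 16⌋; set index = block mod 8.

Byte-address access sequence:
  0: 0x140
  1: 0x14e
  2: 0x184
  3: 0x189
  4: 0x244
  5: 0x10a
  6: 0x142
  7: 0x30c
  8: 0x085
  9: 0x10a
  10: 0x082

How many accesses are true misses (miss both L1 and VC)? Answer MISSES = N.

MISSES = 6

#0 0x140→b20/s4 MISS; vc=[]
#1 0x14e→b20/s4 L1-HIT; vc=[]
#2 0x184→b24/s0 MISS; vc=[]
#3 0x189→b24/s0 L1-HIT; vc=[]
#4 0x244→b36/s4 MISS; vc=[20]
#5 0x10a→b16/s0 MISS; vc=[20,24]
#6 0x142→b20/s4 VC-HIT; vc=[36,24]
#7 0x30c→b48/s0 MISS; vc=[36,24,16]
#8 0x85→b8/s0 MISS; vc=[36,24,16,48]
#9 0x10a→b16/s0 VC-HIT; vc=[36,24,8,48]
#10 0x82→b8/s0 VC-HIT; vc=[36,24,16,48]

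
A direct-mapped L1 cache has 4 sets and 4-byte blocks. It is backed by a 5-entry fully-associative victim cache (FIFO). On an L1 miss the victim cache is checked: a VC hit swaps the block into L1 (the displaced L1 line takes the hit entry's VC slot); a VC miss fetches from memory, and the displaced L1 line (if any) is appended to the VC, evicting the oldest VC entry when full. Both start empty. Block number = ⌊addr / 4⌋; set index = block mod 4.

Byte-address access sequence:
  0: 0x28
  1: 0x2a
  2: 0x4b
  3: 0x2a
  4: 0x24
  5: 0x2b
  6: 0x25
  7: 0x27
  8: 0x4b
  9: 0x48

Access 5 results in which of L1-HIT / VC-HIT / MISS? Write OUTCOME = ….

0: 0x28 (blk 10, set 2) → MISS  vc=[]
1: 0x2a (blk 10, set 2) → L1-HIT  vc=[]
2: 0x4b (blk 18, set 2) → MISS  vc=[10]
3: 0x2a (blk 10, set 2) → VC-HIT  vc=[18]
4: 0x24 (blk 9, set 1) → MISS  vc=[18]
5: 0x2b (blk 10, set 2) → L1-HIT  vc=[18]
6: 0x25 (blk 9, set 1) → L1-HIT  vc=[18]
7: 0x27 (blk 9, set 1) → L1-HIT  vc=[18]
8: 0x4b (blk 18, set 2) → VC-HIT  vc=[10]
9: 0x48 (blk 18, set 2) → L1-HIT  vc=[10]

OUTCOME = L1-HIT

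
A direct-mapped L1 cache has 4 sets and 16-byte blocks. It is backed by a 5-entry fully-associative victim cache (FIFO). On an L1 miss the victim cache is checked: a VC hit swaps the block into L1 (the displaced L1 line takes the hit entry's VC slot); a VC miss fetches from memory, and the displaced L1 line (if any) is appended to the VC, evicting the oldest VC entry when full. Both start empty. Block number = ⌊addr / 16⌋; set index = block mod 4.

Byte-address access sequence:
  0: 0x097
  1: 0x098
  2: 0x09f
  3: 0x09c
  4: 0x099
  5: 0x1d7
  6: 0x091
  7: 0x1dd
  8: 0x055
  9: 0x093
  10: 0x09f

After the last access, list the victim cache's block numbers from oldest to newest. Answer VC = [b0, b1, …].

#0 0x97→b9/s1 MISS; vc=[]
#1 0x98→b9/s1 L1-HIT; vc=[]
#2 0x9f→b9/s1 L1-HIT; vc=[]
#3 0x9c→b9/s1 L1-HIT; vc=[]
#4 0x99→b9/s1 L1-HIT; vc=[]
#5 0x1d7→b29/s1 MISS; vc=[9]
#6 0x91→b9/s1 VC-HIT; vc=[29]
#7 0x1dd→b29/s1 VC-HIT; vc=[9]
#8 0x55→b5/s1 MISS; vc=[9,29]
#9 0x93→b9/s1 VC-HIT; vc=[5,29]
#10 0x9f→b9/s1 L1-HIT; vc=[5,29]

VC = [5, 29]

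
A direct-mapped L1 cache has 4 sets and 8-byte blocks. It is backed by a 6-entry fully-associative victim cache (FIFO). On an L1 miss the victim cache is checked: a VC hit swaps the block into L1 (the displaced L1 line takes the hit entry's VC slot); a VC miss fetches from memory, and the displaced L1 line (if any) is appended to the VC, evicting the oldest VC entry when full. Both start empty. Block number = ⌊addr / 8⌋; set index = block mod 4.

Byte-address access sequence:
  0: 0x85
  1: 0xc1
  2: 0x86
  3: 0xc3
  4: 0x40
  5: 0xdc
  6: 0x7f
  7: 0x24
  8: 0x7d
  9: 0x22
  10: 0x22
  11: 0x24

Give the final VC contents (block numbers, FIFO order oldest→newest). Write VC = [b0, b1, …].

#0 0x85→b16/s0 MISS; vc=[]
#1 0xc1→b24/s0 MISS; vc=[16]
#2 0x86→b16/s0 VC-HIT; vc=[24]
#3 0xc3→b24/s0 VC-HIT; vc=[16]
#4 0x40→b8/s0 MISS; vc=[16,24]
#5 0xdc→b27/s3 MISS; vc=[16,24]
#6 0x7f→b15/s3 MISS; vc=[16,24,27]
#7 0x24→b4/s0 MISS; vc=[16,24,27,8]
#8 0x7d→b15/s3 L1-HIT; vc=[16,24,27,8]
#9 0x22→b4/s0 L1-HIT; vc=[16,24,27,8]
#10 0x22→b4/s0 L1-HIT; vc=[16,24,27,8]
#11 0x24→b4/s0 L1-HIT; vc=[16,24,27,8]

VC = [16, 24, 27, 8]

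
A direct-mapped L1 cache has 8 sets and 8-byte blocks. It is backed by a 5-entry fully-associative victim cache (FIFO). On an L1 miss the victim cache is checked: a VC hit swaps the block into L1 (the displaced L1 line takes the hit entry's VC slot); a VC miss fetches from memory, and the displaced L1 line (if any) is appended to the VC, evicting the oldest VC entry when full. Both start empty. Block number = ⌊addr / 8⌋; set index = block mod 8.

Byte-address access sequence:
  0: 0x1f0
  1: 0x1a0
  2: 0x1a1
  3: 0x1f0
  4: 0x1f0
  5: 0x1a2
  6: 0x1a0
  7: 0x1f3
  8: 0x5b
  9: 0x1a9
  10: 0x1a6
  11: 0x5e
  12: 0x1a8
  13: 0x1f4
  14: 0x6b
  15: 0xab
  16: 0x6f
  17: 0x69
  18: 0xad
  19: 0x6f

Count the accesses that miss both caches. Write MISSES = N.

MISSES = 6

0: 0x1f0 (blk 62, set 6) → MISS  vc=[]
1: 0x1a0 (blk 52, set 4) → MISS  vc=[]
2: 0x1a1 (blk 52, set 4) → L1-HIT  vc=[]
3: 0x1f0 (blk 62, set 6) → L1-HIT  vc=[]
4: 0x1f0 (blk 62, set 6) → L1-HIT  vc=[]
5: 0x1a2 (blk 52, set 4) → L1-HIT  vc=[]
6: 0x1a0 (blk 52, set 4) → L1-HIT  vc=[]
7: 0x1f3 (blk 62, set 6) → L1-HIT  vc=[]
8: 0x5b (blk 11, set 3) → MISS  vc=[]
9: 0x1a9 (blk 53, set 5) → MISS  vc=[]
10: 0x1a6 (blk 52, set 4) → L1-HIT  vc=[]
11: 0x5e (blk 11, set 3) → L1-HIT  vc=[]
12: 0x1a8 (blk 53, set 5) → L1-HIT  vc=[]
13: 0x1f4 (blk 62, set 6) → L1-HIT  vc=[]
14: 0x6b (blk 13, set 5) → MISS  vc=[53]
15: 0xab (blk 21, set 5) → MISS  vc=[53, 13]
16: 0x6f (blk 13, set 5) → VC-HIT  vc=[53, 21]
17: 0x69 (blk 13, set 5) → L1-HIT  vc=[53, 21]
18: 0xad (blk 21, set 5) → VC-HIT  vc=[53, 13]
19: 0x6f (blk 13, set 5) → VC-HIT  vc=[53, 21]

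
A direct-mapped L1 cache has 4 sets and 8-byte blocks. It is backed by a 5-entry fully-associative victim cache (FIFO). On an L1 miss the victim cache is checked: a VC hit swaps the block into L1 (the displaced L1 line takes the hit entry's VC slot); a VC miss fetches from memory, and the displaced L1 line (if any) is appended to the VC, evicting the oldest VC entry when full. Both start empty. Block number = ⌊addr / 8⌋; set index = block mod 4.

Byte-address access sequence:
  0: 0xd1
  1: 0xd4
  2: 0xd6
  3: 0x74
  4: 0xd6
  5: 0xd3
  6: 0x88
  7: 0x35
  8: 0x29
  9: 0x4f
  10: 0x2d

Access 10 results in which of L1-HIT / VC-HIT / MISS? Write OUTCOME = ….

  [0] addr=0xd1 blk=26 s=2: MISS | VC []
  [1] addr=0xd4 blk=26 s=2: L1-HIT | VC []
  [2] addr=0xd6 blk=26 s=2: L1-HIT | VC []
  [3] addr=0x74 blk=14 s=2: MISS | VC [26]
  [4] addr=0xd6 blk=26 s=2: VC-HIT | VC [14]
  [5] addr=0xd3 blk=26 s=2: L1-HIT | VC [14]
  [6] addr=0x88 blk=17 s=1: MISS | VC [14]
  [7] addr=0x35 blk=6 s=2: MISS | VC [14, 26]
  [8] addr=0x29 blk=5 s=1: MISS | VC [14, 26, 17]
  [9] addr=0x4f blk=9 s=1: MISS | VC [14, 26, 17, 5]
  [10] addr=0x2d blk=5 s=1: VC-HIT | VC [14, 26, 17, 9]

OUTCOME = VC-HIT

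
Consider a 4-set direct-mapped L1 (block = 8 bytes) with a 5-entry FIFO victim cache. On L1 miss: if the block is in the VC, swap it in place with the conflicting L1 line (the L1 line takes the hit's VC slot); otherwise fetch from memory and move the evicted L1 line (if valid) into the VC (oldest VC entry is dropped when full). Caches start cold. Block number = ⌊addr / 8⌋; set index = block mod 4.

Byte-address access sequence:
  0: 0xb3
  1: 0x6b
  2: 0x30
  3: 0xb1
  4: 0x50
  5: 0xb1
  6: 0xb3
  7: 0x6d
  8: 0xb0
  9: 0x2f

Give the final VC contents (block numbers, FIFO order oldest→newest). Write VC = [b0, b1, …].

VC = [6, 10, 13]

0: 0xb3 (blk 22, set 2) → MISS  vc=[]
1: 0x6b (blk 13, set 1) → MISS  vc=[]
2: 0x30 (blk 6, set 2) → MISS  vc=[22]
3: 0xb1 (blk 22, set 2) → VC-HIT  vc=[6]
4: 0x50 (blk 10, set 2) → MISS  vc=[6, 22]
5: 0xb1 (blk 22, set 2) → VC-HIT  vc=[6, 10]
6: 0xb3 (blk 22, set 2) → L1-HIT  vc=[6, 10]
7: 0x6d (blk 13, set 1) → L1-HIT  vc=[6, 10]
8: 0xb0 (blk 22, set 2) → L1-HIT  vc=[6, 10]
9: 0x2f (blk 5, set 1) → MISS  vc=[6, 10, 13]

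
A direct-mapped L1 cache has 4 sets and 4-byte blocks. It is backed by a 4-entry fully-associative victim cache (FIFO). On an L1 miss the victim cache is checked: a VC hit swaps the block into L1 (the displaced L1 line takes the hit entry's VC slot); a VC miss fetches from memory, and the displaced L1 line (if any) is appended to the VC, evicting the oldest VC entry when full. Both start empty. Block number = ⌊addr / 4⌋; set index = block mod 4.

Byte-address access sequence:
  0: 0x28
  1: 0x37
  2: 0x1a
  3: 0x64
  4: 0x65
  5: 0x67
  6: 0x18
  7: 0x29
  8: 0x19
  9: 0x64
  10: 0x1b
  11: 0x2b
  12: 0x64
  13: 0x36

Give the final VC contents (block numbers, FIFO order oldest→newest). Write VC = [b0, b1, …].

VC = [6, 25]

  [0] addr=0x28 blk=10 s=2: MISS | VC []
  [1] addr=0x37 blk=13 s=1: MISS | VC []
  [2] addr=0x1a blk=6 s=2: MISS | VC [10]
  [3] addr=0x64 blk=25 s=1: MISS | VC [10, 13]
  [4] addr=0x65 blk=25 s=1: L1-HIT | VC [10, 13]
  [5] addr=0x67 blk=25 s=1: L1-HIT | VC [10, 13]
  [6] addr=0x18 blk=6 s=2: L1-HIT | VC [10, 13]
  [7] addr=0x29 blk=10 s=2: VC-HIT | VC [6, 13]
  [8] addr=0x19 blk=6 s=2: VC-HIT | VC [10, 13]
  [9] addr=0x64 blk=25 s=1: L1-HIT | VC [10, 13]
  [10] addr=0x1b blk=6 s=2: L1-HIT | VC [10, 13]
  [11] addr=0x2b blk=10 s=2: VC-HIT | VC [6, 13]
  [12] addr=0x64 blk=25 s=1: L1-HIT | VC [6, 13]
  [13] addr=0x36 blk=13 s=1: VC-HIT | VC [6, 25]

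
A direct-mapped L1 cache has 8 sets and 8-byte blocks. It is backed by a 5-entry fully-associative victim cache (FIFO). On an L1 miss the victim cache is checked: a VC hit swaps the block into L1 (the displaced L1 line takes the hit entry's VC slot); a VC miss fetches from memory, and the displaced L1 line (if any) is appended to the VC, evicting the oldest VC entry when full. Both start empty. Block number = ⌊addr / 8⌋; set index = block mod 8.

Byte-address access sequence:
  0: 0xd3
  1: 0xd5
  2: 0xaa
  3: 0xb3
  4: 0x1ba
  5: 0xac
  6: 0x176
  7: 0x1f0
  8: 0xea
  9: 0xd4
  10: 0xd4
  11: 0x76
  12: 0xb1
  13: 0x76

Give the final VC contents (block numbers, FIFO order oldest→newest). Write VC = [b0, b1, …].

  [0] addr=0xd3 blk=26 s=2: MISS | VC []
  [1] addr=0xd5 blk=26 s=2: L1-HIT | VC []
  [2] addr=0xaa blk=21 s=5: MISS | VC []
  [3] addr=0xb3 blk=22 s=6: MISS | VC []
  [4] addr=0x1ba blk=55 s=7: MISS | VC []
  [5] addr=0xac blk=21 s=5: L1-HIT | VC []
  [6] addr=0x176 blk=46 s=6: MISS | VC [22]
  [7] addr=0x1f0 blk=62 s=6: MISS | VC [22, 46]
  [8] addr=0xea blk=29 s=5: MISS | VC [22, 46, 21]
  [9] addr=0xd4 blk=26 s=2: L1-HIT | VC [22, 46, 21]
  [10] addr=0xd4 blk=26 s=2: L1-HIT | VC [22, 46, 21]
  [11] addr=0x76 blk=14 s=6: MISS | VC [22, 46, 21, 62]
  [12] addr=0xb1 blk=22 s=6: VC-HIT | VC [14, 46, 21, 62]
  [13] addr=0x76 blk=14 s=6: VC-HIT | VC [22, 46, 21, 62]

VC = [22, 46, 21, 62]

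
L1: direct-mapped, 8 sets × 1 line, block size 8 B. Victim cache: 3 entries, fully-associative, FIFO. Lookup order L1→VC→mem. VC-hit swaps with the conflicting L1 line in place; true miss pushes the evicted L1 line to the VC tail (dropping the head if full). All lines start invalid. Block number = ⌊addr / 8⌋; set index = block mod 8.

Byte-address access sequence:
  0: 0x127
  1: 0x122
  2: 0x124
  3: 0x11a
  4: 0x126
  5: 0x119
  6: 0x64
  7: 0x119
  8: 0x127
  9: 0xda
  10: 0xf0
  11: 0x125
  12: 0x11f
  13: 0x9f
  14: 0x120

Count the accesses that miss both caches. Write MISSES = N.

  [0] addr=0x127 blk=36 s=4: MISS | VC []
  [1] addr=0x122 blk=36 s=4: L1-HIT | VC []
  [2] addr=0x124 blk=36 s=4: L1-HIT | VC []
  [3] addr=0x11a blk=35 s=3: MISS | VC []
  [4] addr=0x126 blk=36 s=4: L1-HIT | VC []
  [5] addr=0x119 blk=35 s=3: L1-HIT | VC []
  [6] addr=0x64 blk=12 s=4: MISS | VC [36]
  [7] addr=0x119 blk=35 s=3: L1-HIT | VC [36]
  [8] addr=0x127 blk=36 s=4: VC-HIT | VC [12]
  [9] addr=0xda blk=27 s=3: MISS | VC [12, 35]
  [10] addr=0xf0 blk=30 s=6: MISS | VC [12, 35]
  [11] addr=0x125 blk=36 s=4: L1-HIT | VC [12, 35]
  [12] addr=0x11f blk=35 s=3: VC-HIT | VC [12, 27]
  [13] addr=0x9f blk=19 s=3: MISS | VC [12, 27, 35]
  [14] addr=0x120 blk=36 s=4: L1-HIT | VC [12, 27, 35]

MISSES = 6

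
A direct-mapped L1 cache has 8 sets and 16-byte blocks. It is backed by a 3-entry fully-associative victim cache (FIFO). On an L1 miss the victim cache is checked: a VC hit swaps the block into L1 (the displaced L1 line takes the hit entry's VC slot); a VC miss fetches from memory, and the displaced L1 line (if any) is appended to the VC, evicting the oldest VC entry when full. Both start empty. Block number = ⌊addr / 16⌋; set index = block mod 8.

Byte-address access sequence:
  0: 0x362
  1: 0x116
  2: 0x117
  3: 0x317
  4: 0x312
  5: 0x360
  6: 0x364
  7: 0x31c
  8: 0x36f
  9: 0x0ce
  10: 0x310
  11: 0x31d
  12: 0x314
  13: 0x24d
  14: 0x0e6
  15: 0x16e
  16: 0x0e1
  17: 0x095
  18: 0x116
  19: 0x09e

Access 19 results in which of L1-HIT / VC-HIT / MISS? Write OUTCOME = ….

  [0] addr=0x362 blk=54 s=6: MISS | VC []
  [1] addr=0x116 blk=17 s=1: MISS | VC []
  [2] addr=0x117 blk=17 s=1: L1-HIT | VC []
  [3] addr=0x317 blk=49 s=1: MISS | VC [17]
  [4] addr=0x312 blk=49 s=1: L1-HIT | VC [17]
  [5] addr=0x360 blk=54 s=6: L1-HIT | VC [17]
  [6] addr=0x364 blk=54 s=6: L1-HIT | VC [17]
  [7] addr=0x31c blk=49 s=1: L1-HIT | VC [17]
  [8] addr=0x36f blk=54 s=6: L1-HIT | VC [17]
  [9] addr=0xce blk=12 s=4: MISS | VC [17]
  [10] addr=0x310 blk=49 s=1: L1-HIT | VC [17]
  [11] addr=0x31d blk=49 s=1: L1-HIT | VC [17]
  [12] addr=0x314 blk=49 s=1: L1-HIT | VC [17]
  [13] addr=0x24d blk=36 s=4: MISS | VC [17, 12]
  [14] addr=0xe6 blk=14 s=6: MISS | VC [17, 12, 54]
  [15] addr=0x16e blk=22 s=6: MISS | VC [12, 54, 14]
  [16] addr=0xe1 blk=14 s=6: VC-HIT | VC [12, 54, 22]
  [17] addr=0x95 blk=9 s=1: MISS | VC [54, 22, 49]
  [18] addr=0x116 blk=17 s=1: MISS | VC [22, 49, 9]
  [19] addr=0x9e blk=9 s=1: VC-HIT | VC [22, 49, 17]

OUTCOME = VC-HIT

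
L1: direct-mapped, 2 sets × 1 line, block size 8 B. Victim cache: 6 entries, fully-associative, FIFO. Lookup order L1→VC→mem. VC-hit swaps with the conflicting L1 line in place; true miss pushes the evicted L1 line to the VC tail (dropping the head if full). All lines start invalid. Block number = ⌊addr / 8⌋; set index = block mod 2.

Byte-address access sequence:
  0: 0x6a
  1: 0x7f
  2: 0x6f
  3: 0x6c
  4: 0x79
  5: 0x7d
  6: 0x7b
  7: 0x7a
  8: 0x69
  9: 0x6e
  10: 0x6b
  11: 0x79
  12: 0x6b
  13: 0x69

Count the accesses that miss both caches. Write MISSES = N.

0: 0x6a (blk 13, set 1) → MISS  vc=[]
1: 0x7f (blk 15, set 1) → MISS  vc=[13]
2: 0x6f (blk 13, set 1) → VC-HIT  vc=[15]
3: 0x6c (blk 13, set 1) → L1-HIT  vc=[15]
4: 0x79 (blk 15, set 1) → VC-HIT  vc=[13]
5: 0x7d (blk 15, set 1) → L1-HIT  vc=[13]
6: 0x7b (blk 15, set 1) → L1-HIT  vc=[13]
7: 0x7a (blk 15, set 1) → L1-HIT  vc=[13]
8: 0x69 (blk 13, set 1) → VC-HIT  vc=[15]
9: 0x6e (blk 13, set 1) → L1-HIT  vc=[15]
10: 0x6b (blk 13, set 1) → L1-HIT  vc=[15]
11: 0x79 (blk 15, set 1) → VC-HIT  vc=[13]
12: 0x6b (blk 13, set 1) → VC-HIT  vc=[15]
13: 0x69 (blk 13, set 1) → L1-HIT  vc=[15]

MISSES = 2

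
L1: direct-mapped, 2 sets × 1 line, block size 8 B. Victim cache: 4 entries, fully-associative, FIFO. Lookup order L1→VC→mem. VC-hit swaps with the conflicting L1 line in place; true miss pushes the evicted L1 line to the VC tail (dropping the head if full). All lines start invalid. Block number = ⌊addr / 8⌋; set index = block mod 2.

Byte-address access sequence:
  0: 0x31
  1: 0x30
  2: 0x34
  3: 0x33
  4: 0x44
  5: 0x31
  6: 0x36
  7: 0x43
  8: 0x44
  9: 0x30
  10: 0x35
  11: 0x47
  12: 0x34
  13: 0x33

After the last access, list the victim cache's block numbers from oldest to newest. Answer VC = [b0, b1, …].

#0 0x31→b6/s0 MISS; vc=[]
#1 0x30→b6/s0 L1-HIT; vc=[]
#2 0x34→b6/s0 L1-HIT; vc=[]
#3 0x33→b6/s0 L1-HIT; vc=[]
#4 0x44→b8/s0 MISS; vc=[6]
#5 0x31→b6/s0 VC-HIT; vc=[8]
#6 0x36→b6/s0 L1-HIT; vc=[8]
#7 0x43→b8/s0 VC-HIT; vc=[6]
#8 0x44→b8/s0 L1-HIT; vc=[6]
#9 0x30→b6/s0 VC-HIT; vc=[8]
#10 0x35→b6/s0 L1-HIT; vc=[8]
#11 0x47→b8/s0 VC-HIT; vc=[6]
#12 0x34→b6/s0 VC-HIT; vc=[8]
#13 0x33→b6/s0 L1-HIT; vc=[8]

VC = [8]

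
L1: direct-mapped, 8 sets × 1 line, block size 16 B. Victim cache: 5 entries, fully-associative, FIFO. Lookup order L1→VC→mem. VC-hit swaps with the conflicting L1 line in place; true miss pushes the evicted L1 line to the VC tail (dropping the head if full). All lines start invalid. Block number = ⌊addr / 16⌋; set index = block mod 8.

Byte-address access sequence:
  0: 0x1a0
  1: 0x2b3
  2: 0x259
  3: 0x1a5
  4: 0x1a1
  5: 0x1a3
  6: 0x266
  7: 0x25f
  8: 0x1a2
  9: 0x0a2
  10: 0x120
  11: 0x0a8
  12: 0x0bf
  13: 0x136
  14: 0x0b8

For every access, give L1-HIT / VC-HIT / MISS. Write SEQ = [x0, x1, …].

SEQ = [MISS, MISS, MISS, L1-HIT, L1-HIT, L1-HIT, MISS, L1-HIT, L1-HIT, MISS, MISS, VC-HIT, MISS, MISS, VC-HIT]

  [0] addr=0x1a0 blk=26 s=2: MISS | VC []
  [1] addr=0x2b3 blk=43 s=3: MISS | VC []
  [2] addr=0x259 blk=37 s=5: MISS | VC []
  [3] addr=0x1a5 blk=26 s=2: L1-HIT | VC []
  [4] addr=0x1a1 blk=26 s=2: L1-HIT | VC []
  [5] addr=0x1a3 blk=26 s=2: L1-HIT | VC []
  [6] addr=0x266 blk=38 s=6: MISS | VC []
  [7] addr=0x25f blk=37 s=5: L1-HIT | VC []
  [8] addr=0x1a2 blk=26 s=2: L1-HIT | VC []
  [9] addr=0xa2 blk=10 s=2: MISS | VC [26]
  [10] addr=0x120 blk=18 s=2: MISS | VC [26, 10]
  [11] addr=0xa8 blk=10 s=2: VC-HIT | VC [26, 18]
  [12] addr=0xbf blk=11 s=3: MISS | VC [26, 18, 43]
  [13] addr=0x136 blk=19 s=3: MISS | VC [26, 18, 43, 11]
  [14] addr=0xb8 blk=11 s=3: VC-HIT | VC [26, 18, 43, 19]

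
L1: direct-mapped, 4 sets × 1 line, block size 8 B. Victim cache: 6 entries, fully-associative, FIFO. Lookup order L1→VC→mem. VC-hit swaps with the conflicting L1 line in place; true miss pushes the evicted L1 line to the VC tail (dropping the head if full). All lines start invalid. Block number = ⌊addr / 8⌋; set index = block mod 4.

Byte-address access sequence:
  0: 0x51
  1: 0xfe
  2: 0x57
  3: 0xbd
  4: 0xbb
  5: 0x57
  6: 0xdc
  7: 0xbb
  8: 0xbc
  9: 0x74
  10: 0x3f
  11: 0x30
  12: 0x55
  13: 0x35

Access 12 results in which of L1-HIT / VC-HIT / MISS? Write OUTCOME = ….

  [0] addr=0x51 blk=10 s=2: MISS | VC []
  [1] addr=0xfe blk=31 s=3: MISS | VC []
  [2] addr=0x57 blk=10 s=2: L1-HIT | VC []
  [3] addr=0xbd blk=23 s=3: MISS | VC [31]
  [4] addr=0xbb blk=23 s=3: L1-HIT | VC [31]
  [5] addr=0x57 blk=10 s=2: L1-HIT | VC [31]
  [6] addr=0xdc blk=27 s=3: MISS | VC [31, 23]
  [7] addr=0xbb blk=23 s=3: VC-HIT | VC [31, 27]
  [8] addr=0xbc blk=23 s=3: L1-HIT | VC [31, 27]
  [9] addr=0x74 blk=14 s=2: MISS | VC [31, 27, 10]
  [10] addr=0x3f blk=7 s=3: MISS | VC [31, 27, 10, 23]
  [11] addr=0x30 blk=6 s=2: MISS | VC [31, 27, 10, 23, 14]
  [12] addr=0x55 blk=10 s=2: VC-HIT | VC [31, 27, 6, 23, 14]
  [13] addr=0x35 blk=6 s=2: VC-HIT | VC [31, 27, 10, 23, 14]

OUTCOME = VC-HIT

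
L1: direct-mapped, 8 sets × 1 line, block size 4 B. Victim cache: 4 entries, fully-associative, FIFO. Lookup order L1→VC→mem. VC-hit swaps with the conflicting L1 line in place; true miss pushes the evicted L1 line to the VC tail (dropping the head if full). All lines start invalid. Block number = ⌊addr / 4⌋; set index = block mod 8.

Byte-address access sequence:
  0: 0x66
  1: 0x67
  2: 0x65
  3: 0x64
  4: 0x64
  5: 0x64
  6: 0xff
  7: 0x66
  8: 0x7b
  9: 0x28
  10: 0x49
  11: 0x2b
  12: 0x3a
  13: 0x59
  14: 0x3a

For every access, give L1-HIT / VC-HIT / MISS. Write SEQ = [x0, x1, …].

SEQ = [MISS, L1-HIT, L1-HIT, L1-HIT, L1-HIT, L1-HIT, MISS, L1-HIT, MISS, MISS, MISS, VC-HIT, MISS, MISS, VC-HIT]

  [0] addr=0x66 blk=25 s=1: MISS | VC []
  [1] addr=0x67 blk=25 s=1: L1-HIT | VC []
  [2] addr=0x65 blk=25 s=1: L1-HIT | VC []
  [3] addr=0x64 blk=25 s=1: L1-HIT | VC []
  [4] addr=0x64 blk=25 s=1: L1-HIT | VC []
  [5] addr=0x64 blk=25 s=1: L1-HIT | VC []
  [6] addr=0xff blk=63 s=7: MISS | VC []
  [7] addr=0x66 blk=25 s=1: L1-HIT | VC []
  [8] addr=0x7b blk=30 s=6: MISS | VC []
  [9] addr=0x28 blk=10 s=2: MISS | VC []
  [10] addr=0x49 blk=18 s=2: MISS | VC [10]
  [11] addr=0x2b blk=10 s=2: VC-HIT | VC [18]
  [12] addr=0x3a blk=14 s=6: MISS | VC [18, 30]
  [13] addr=0x59 blk=22 s=6: MISS | VC [18, 30, 14]
  [14] addr=0x3a blk=14 s=6: VC-HIT | VC [18, 30, 22]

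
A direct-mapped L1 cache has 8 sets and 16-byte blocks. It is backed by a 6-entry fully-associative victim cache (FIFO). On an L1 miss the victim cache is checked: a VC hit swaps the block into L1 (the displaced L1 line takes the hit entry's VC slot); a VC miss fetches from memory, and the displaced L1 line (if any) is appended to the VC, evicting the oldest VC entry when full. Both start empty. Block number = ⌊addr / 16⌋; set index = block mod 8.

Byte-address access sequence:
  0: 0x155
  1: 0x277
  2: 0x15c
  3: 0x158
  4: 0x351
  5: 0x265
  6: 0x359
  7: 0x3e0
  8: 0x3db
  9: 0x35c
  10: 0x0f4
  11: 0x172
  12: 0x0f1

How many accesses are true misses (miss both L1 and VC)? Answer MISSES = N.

#0 0x155→b21/s5 MISS; vc=[]
#1 0x277→b39/s7 MISS; vc=[]
#2 0x15c→b21/s5 L1-HIT; vc=[]
#3 0x158→b21/s5 L1-HIT; vc=[]
#4 0x351→b53/s5 MISS; vc=[21]
#5 0x265→b38/s6 MISS; vc=[21]
#6 0x359→b53/s5 L1-HIT; vc=[21]
#7 0x3e0→b62/s6 MISS; vc=[21,38]
#8 0x3db→b61/s5 MISS; vc=[21,38,53]
#9 0x35c→b53/s5 VC-HIT; vc=[21,38,61]
#10 0xf4→b15/s7 MISS; vc=[21,38,61,39]
#11 0x172→b23/s7 MISS; vc=[21,38,61,39,15]
#12 0xf1→b15/s7 VC-HIT; vc=[21,38,61,39,23]

MISSES = 8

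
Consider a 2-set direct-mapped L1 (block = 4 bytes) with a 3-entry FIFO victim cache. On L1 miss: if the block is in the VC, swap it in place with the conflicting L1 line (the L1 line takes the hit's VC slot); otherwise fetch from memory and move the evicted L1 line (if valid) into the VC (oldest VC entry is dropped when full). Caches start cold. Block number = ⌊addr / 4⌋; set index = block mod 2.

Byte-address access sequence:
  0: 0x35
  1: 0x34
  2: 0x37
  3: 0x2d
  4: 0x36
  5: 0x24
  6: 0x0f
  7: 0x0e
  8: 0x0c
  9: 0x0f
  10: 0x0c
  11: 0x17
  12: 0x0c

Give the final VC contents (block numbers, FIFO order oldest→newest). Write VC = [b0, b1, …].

VC = [13, 9, 5]

#0 0x35→b13/s1 MISS; vc=[]
#1 0x34→b13/s1 L1-HIT; vc=[]
#2 0x37→b13/s1 L1-HIT; vc=[]
#3 0x2d→b11/s1 MISS; vc=[13]
#4 0x36→b13/s1 VC-HIT; vc=[11]
#5 0x24→b9/s1 MISS; vc=[11,13]
#6 0xf→b3/s1 MISS; vc=[11,13,9]
#7 0xe→b3/s1 L1-HIT; vc=[11,13,9]
#8 0xc→b3/s1 L1-HIT; vc=[11,13,9]
#9 0xf→b3/s1 L1-HIT; vc=[11,13,9]
#10 0xc→b3/s1 L1-HIT; vc=[11,13,9]
#11 0x17→b5/s1 MISS; vc=[13,9,3]
#12 0xc→b3/s1 VC-HIT; vc=[13,9,5]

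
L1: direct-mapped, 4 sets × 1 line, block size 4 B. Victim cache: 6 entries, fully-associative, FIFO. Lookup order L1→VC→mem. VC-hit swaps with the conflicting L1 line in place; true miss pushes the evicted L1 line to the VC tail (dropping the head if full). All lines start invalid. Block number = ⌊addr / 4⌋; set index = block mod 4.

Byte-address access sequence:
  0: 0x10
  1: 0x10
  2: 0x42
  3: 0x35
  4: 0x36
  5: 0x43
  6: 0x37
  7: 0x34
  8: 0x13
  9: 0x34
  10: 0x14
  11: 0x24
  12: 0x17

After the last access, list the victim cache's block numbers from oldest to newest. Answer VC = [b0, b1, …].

0: 0x10 (blk 4, set 0) → MISS  vc=[]
1: 0x10 (blk 4, set 0) → L1-HIT  vc=[]
2: 0x42 (blk 16, set 0) → MISS  vc=[4]
3: 0x35 (blk 13, set 1) → MISS  vc=[4]
4: 0x36 (blk 13, set 1) → L1-HIT  vc=[4]
5: 0x43 (blk 16, set 0) → L1-HIT  vc=[4]
6: 0x37 (blk 13, set 1) → L1-HIT  vc=[4]
7: 0x34 (blk 13, set 1) → L1-HIT  vc=[4]
8: 0x13 (blk 4, set 0) → VC-HIT  vc=[16]
9: 0x34 (blk 13, set 1) → L1-HIT  vc=[16]
10: 0x14 (blk 5, set 1) → MISS  vc=[16, 13]
11: 0x24 (blk 9, set 1) → MISS  vc=[16, 13, 5]
12: 0x17 (blk 5, set 1) → VC-HIT  vc=[16, 13, 9]

VC = [16, 13, 9]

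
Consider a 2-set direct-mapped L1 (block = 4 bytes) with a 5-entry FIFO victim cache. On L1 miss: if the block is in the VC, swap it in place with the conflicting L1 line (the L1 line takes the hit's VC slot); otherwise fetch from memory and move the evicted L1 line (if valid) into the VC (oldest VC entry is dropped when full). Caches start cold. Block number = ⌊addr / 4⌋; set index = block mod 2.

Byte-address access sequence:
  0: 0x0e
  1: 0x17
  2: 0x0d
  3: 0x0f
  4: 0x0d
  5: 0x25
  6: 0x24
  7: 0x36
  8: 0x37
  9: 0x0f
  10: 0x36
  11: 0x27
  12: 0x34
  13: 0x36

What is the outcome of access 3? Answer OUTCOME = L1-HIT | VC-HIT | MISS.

  [0] addr=0xe blk=3 s=1: MISS | VC []
  [1] addr=0x17 blk=5 s=1: MISS | VC [3]
  [2] addr=0xd blk=3 s=1: VC-HIT | VC [5]
  [3] addr=0xf blk=3 s=1: L1-HIT | VC [5]
  [4] addr=0xd blk=3 s=1: L1-HIT | VC [5]
  [5] addr=0x25 blk=9 s=1: MISS | VC [5, 3]
  [6] addr=0x24 blk=9 s=1: L1-HIT | VC [5, 3]
  [7] addr=0x36 blk=13 s=1: MISS | VC [5, 3, 9]
  [8] addr=0x37 blk=13 s=1: L1-HIT | VC [5, 3, 9]
  [9] addr=0xf blk=3 s=1: VC-HIT | VC [5, 13, 9]
  [10] addr=0x36 blk=13 s=1: VC-HIT | VC [5, 3, 9]
  [11] addr=0x27 blk=9 s=1: VC-HIT | VC [5, 3, 13]
  [12] addr=0x34 blk=13 s=1: VC-HIT | VC [5, 3, 9]
  [13] addr=0x36 blk=13 s=1: L1-HIT | VC [5, 3, 9]

OUTCOME = L1-HIT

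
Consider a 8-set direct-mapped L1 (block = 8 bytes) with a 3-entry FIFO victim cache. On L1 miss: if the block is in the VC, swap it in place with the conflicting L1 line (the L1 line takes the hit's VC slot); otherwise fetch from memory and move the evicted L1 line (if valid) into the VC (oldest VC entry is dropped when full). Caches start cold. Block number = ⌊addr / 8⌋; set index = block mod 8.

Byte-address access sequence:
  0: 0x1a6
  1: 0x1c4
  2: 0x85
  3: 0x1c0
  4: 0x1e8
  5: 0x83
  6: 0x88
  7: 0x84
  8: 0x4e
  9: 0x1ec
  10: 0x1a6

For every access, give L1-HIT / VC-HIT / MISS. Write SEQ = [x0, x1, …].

SEQ = [MISS, MISS, MISS, VC-HIT, MISS, VC-HIT, MISS, L1-HIT, MISS, L1-HIT, L1-HIT]

#0 0x1a6→b52/s4 MISS; vc=[]
#1 0x1c4→b56/s0 MISS; vc=[]
#2 0x85→b16/s0 MISS; vc=[56]
#3 0x1c0→b56/s0 VC-HIT; vc=[16]
#4 0x1e8→b61/s5 MISS; vc=[16]
#5 0x83→b16/s0 VC-HIT; vc=[56]
#6 0x88→b17/s1 MISS; vc=[56]
#7 0x84→b16/s0 L1-HIT; vc=[56]
#8 0x4e→b9/s1 MISS; vc=[56,17]
#9 0x1ec→b61/s5 L1-HIT; vc=[56,17]
#10 0x1a6→b52/s4 L1-HIT; vc=[56,17]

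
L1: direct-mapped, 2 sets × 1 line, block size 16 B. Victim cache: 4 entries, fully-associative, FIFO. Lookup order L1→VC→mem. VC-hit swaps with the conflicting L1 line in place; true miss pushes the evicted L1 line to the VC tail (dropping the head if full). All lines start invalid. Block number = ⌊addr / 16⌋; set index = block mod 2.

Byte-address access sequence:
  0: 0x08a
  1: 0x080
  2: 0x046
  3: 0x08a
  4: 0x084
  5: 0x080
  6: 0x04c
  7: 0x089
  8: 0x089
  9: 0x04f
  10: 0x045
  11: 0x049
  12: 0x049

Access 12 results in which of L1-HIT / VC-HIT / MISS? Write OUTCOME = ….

#0 0x8a→b8/s0 MISS; vc=[]
#1 0x80→b8/s0 L1-HIT; vc=[]
#2 0x46→b4/s0 MISS; vc=[8]
#3 0x8a→b8/s0 VC-HIT; vc=[4]
#4 0x84→b8/s0 L1-HIT; vc=[4]
#5 0x80→b8/s0 L1-HIT; vc=[4]
#6 0x4c→b4/s0 VC-HIT; vc=[8]
#7 0x89→b8/s0 VC-HIT; vc=[4]
#8 0x89→b8/s0 L1-HIT; vc=[4]
#9 0x4f→b4/s0 VC-HIT; vc=[8]
#10 0x45→b4/s0 L1-HIT; vc=[8]
#11 0x49→b4/s0 L1-HIT; vc=[8]
#12 0x49→b4/s0 L1-HIT; vc=[8]

OUTCOME = L1-HIT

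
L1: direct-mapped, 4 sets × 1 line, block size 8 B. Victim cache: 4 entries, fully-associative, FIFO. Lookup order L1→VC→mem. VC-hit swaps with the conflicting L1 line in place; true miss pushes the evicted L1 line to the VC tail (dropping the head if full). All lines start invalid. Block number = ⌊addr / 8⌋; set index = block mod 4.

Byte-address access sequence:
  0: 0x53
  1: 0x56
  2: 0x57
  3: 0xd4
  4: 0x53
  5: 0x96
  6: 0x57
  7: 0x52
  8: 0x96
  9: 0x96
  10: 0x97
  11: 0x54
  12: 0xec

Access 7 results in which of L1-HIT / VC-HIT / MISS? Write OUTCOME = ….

0: 0x53 (blk 10, set 2) → MISS  vc=[]
1: 0x56 (blk 10, set 2) → L1-HIT  vc=[]
2: 0x57 (blk 10, set 2) → L1-HIT  vc=[]
3: 0xd4 (blk 26, set 2) → MISS  vc=[10]
4: 0x53 (blk 10, set 2) → VC-HIT  vc=[26]
5: 0x96 (blk 18, set 2) → MISS  vc=[26, 10]
6: 0x57 (blk 10, set 2) → VC-HIT  vc=[26, 18]
7: 0x52 (blk 10, set 2) → L1-HIT  vc=[26, 18]
8: 0x96 (blk 18, set 2) → VC-HIT  vc=[26, 10]
9: 0x96 (blk 18, set 2) → L1-HIT  vc=[26, 10]
10: 0x97 (blk 18, set 2) → L1-HIT  vc=[26, 10]
11: 0x54 (blk 10, set 2) → VC-HIT  vc=[26, 18]
12: 0xec (blk 29, set 1) → MISS  vc=[26, 18]

OUTCOME = L1-HIT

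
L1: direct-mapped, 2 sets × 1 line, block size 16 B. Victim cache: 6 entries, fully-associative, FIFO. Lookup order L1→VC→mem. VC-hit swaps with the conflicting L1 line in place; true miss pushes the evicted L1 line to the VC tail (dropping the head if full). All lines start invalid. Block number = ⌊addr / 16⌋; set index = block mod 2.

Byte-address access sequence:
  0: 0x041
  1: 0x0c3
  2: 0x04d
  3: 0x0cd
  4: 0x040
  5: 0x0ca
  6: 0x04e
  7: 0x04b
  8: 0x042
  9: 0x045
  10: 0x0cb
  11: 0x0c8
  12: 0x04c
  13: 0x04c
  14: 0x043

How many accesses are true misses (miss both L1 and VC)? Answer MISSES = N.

  [0] addr=0x41 blk=4 s=0: MISS | VC []
  [1] addr=0xc3 blk=12 s=0: MISS | VC [4]
  [2] addr=0x4d blk=4 s=0: VC-HIT | VC [12]
  [3] addr=0xcd blk=12 s=0: VC-HIT | VC [4]
  [4] addr=0x40 blk=4 s=0: VC-HIT | VC [12]
  [5] addr=0xca blk=12 s=0: VC-HIT | VC [4]
  [6] addr=0x4e blk=4 s=0: VC-HIT | VC [12]
  [7] addr=0x4b blk=4 s=0: L1-HIT | VC [12]
  [8] addr=0x42 blk=4 s=0: L1-HIT | VC [12]
  [9] addr=0x45 blk=4 s=0: L1-HIT | VC [12]
  [10] addr=0xcb blk=12 s=0: VC-HIT | VC [4]
  [11] addr=0xc8 blk=12 s=0: L1-HIT | VC [4]
  [12] addr=0x4c blk=4 s=0: VC-HIT | VC [12]
  [13] addr=0x4c blk=4 s=0: L1-HIT | VC [12]
  [14] addr=0x43 blk=4 s=0: L1-HIT | VC [12]

MISSES = 2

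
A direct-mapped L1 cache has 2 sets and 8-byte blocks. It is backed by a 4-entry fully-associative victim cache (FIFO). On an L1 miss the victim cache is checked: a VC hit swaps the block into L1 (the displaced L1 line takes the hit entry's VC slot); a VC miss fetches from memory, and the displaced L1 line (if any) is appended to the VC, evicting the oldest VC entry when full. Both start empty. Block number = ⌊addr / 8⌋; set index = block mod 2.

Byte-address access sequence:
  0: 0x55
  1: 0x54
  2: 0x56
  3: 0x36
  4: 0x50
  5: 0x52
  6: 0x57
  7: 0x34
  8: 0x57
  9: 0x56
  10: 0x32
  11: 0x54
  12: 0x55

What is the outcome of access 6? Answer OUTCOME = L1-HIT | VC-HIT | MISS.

0: 0x55 (blk 10, set 0) → MISS  vc=[]
1: 0x54 (blk 10, set 0) → L1-HIT  vc=[]
2: 0x56 (blk 10, set 0) → L1-HIT  vc=[]
3: 0x36 (blk 6, set 0) → MISS  vc=[10]
4: 0x50 (blk 10, set 0) → VC-HIT  vc=[6]
5: 0x52 (blk 10, set 0) → L1-HIT  vc=[6]
6: 0x57 (blk 10, set 0) → L1-HIT  vc=[6]
7: 0x34 (blk 6, set 0) → VC-HIT  vc=[10]
8: 0x57 (blk 10, set 0) → VC-HIT  vc=[6]
9: 0x56 (blk 10, set 0) → L1-HIT  vc=[6]
10: 0x32 (blk 6, set 0) → VC-HIT  vc=[10]
11: 0x54 (blk 10, set 0) → VC-HIT  vc=[6]
12: 0x55 (blk 10, set 0) → L1-HIT  vc=[6]

OUTCOME = L1-HIT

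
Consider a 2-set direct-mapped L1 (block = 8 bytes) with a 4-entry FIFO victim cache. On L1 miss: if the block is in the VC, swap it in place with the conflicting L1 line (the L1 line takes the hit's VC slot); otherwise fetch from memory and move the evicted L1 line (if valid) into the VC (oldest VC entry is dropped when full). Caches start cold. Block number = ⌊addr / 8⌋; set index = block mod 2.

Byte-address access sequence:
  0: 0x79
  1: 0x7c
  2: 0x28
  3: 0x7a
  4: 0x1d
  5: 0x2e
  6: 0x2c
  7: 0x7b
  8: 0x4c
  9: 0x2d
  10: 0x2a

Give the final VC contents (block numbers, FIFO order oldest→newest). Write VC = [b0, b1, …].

VC = [3, 9, 15]

  [0] addr=0x79 blk=15 s=1: MISS | VC []
  [1] addr=0x7c blk=15 s=1: L1-HIT | VC []
  [2] addr=0x28 blk=5 s=1: MISS | VC [15]
  [3] addr=0x7a blk=15 s=1: VC-HIT | VC [5]
  [4] addr=0x1d blk=3 s=1: MISS | VC [5, 15]
  [5] addr=0x2e blk=5 s=1: VC-HIT | VC [3, 15]
  [6] addr=0x2c blk=5 s=1: L1-HIT | VC [3, 15]
  [7] addr=0x7b blk=15 s=1: VC-HIT | VC [3, 5]
  [8] addr=0x4c blk=9 s=1: MISS | VC [3, 5, 15]
  [9] addr=0x2d blk=5 s=1: VC-HIT | VC [3, 9, 15]
  [10] addr=0x2a blk=5 s=1: L1-HIT | VC [3, 9, 15]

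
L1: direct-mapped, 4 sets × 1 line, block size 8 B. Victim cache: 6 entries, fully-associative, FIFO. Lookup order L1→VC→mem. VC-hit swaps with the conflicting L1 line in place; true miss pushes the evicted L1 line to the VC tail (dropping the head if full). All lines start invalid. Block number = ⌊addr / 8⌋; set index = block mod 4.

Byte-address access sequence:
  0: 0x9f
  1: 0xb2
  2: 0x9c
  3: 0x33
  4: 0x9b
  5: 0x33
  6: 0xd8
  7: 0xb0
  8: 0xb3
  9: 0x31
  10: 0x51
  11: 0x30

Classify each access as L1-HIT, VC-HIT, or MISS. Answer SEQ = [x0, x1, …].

SEQ = [MISS, MISS, L1-HIT, MISS, L1-HIT, L1-HIT, MISS, VC-HIT, L1-HIT, VC-HIT, MISS, VC-HIT]

0: 0x9f (blk 19, set 3) → MISS  vc=[]
1: 0xb2 (blk 22, set 2) → MISS  vc=[]
2: 0x9c (blk 19, set 3) → L1-HIT  vc=[]
3: 0x33 (blk 6, set 2) → MISS  vc=[22]
4: 0x9b (blk 19, set 3) → L1-HIT  vc=[22]
5: 0x33 (blk 6, set 2) → L1-HIT  vc=[22]
6: 0xd8 (blk 27, set 3) → MISS  vc=[22, 19]
7: 0xb0 (blk 22, set 2) → VC-HIT  vc=[6, 19]
8: 0xb3 (blk 22, set 2) → L1-HIT  vc=[6, 19]
9: 0x31 (blk 6, set 2) → VC-HIT  vc=[22, 19]
10: 0x51 (blk 10, set 2) → MISS  vc=[22, 19, 6]
11: 0x30 (blk 6, set 2) → VC-HIT  vc=[22, 19, 10]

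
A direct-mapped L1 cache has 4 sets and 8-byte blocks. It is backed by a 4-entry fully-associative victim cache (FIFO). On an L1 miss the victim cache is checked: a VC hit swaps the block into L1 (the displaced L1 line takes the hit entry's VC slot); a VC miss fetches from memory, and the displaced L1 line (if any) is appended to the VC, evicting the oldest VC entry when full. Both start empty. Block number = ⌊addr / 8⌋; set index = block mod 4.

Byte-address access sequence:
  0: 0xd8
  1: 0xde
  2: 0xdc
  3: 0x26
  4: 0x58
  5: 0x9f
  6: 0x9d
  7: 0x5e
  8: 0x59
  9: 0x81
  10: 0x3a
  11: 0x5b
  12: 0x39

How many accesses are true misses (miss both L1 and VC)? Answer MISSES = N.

  [0] addr=0xd8 blk=27 s=3: MISS | VC []
  [1] addr=0xde blk=27 s=3: L1-HIT | VC []
  [2] addr=0xdc blk=27 s=3: L1-HIT | VC []
  [3] addr=0x26 blk=4 s=0: MISS | VC []
  [4] addr=0x58 blk=11 s=3: MISS | VC [27]
  [5] addr=0x9f blk=19 s=3: MISS | VC [27, 11]
  [6] addr=0x9d blk=19 s=3: L1-HIT | VC [27, 11]
  [7] addr=0x5e blk=11 s=3: VC-HIT | VC [27, 19]
  [8] addr=0x59 blk=11 s=3: L1-HIT | VC [27, 19]
  [9] addr=0x81 blk=16 s=0: MISS | VC [27, 19, 4]
  [10] addr=0x3a blk=7 s=3: MISS | VC [27, 19, 4, 11]
  [11] addr=0x5b blk=11 s=3: VC-HIT | VC [27, 19, 4, 7]
  [12] addr=0x39 blk=7 s=3: VC-HIT | VC [27, 19, 4, 11]

MISSES = 6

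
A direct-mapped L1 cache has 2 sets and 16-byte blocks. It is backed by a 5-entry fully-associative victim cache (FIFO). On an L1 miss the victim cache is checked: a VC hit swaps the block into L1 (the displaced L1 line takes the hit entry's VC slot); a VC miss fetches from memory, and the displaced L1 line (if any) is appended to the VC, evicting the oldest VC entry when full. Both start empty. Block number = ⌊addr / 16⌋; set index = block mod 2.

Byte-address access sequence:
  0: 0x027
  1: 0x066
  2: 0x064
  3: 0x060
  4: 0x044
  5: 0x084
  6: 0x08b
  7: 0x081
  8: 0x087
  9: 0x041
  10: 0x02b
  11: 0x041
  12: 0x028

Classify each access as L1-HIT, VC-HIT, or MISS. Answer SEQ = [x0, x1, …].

SEQ = [MISS, MISS, L1-HIT, L1-HIT, MISS, MISS, L1-HIT, L1-HIT, L1-HIT, VC-HIT, VC-HIT, VC-HIT, VC-HIT]

0: 0x27 (blk 2, set 0) → MISS  vc=[]
1: 0x66 (blk 6, set 0) → MISS  vc=[2]
2: 0x64 (blk 6, set 0) → L1-HIT  vc=[2]
3: 0x60 (blk 6, set 0) → L1-HIT  vc=[2]
4: 0x44 (blk 4, set 0) → MISS  vc=[2, 6]
5: 0x84 (blk 8, set 0) → MISS  vc=[2, 6, 4]
6: 0x8b (blk 8, set 0) → L1-HIT  vc=[2, 6, 4]
7: 0x81 (blk 8, set 0) → L1-HIT  vc=[2, 6, 4]
8: 0x87 (blk 8, set 0) → L1-HIT  vc=[2, 6, 4]
9: 0x41 (blk 4, set 0) → VC-HIT  vc=[2, 6, 8]
10: 0x2b (blk 2, set 0) → VC-HIT  vc=[4, 6, 8]
11: 0x41 (blk 4, set 0) → VC-HIT  vc=[2, 6, 8]
12: 0x28 (blk 2, set 0) → VC-HIT  vc=[4, 6, 8]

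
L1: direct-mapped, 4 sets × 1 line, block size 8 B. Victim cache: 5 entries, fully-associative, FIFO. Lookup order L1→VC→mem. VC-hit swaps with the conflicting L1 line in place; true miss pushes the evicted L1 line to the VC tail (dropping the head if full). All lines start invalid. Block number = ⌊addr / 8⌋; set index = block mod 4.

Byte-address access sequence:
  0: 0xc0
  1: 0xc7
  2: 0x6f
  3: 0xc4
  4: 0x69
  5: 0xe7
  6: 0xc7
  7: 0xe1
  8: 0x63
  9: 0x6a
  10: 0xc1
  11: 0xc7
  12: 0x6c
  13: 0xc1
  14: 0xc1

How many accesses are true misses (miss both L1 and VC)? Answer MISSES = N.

0: 0xc0 (blk 24, set 0) → MISS  vc=[]
1: 0xc7 (blk 24, set 0) → L1-HIT  vc=[]
2: 0x6f (blk 13, set 1) → MISS  vc=[]
3: 0xc4 (blk 24, set 0) → L1-HIT  vc=[]
4: 0x69 (blk 13, set 1) → L1-HIT  vc=[]
5: 0xe7 (blk 28, set 0) → MISS  vc=[24]
6: 0xc7 (blk 24, set 0) → VC-HIT  vc=[28]
7: 0xe1 (blk 28, set 0) → VC-HIT  vc=[24]
8: 0x63 (blk 12, set 0) → MISS  vc=[24, 28]
9: 0x6a (blk 13, set 1) → L1-HIT  vc=[24, 28]
10: 0xc1 (blk 24, set 0) → VC-HIT  vc=[12, 28]
11: 0xc7 (blk 24, set 0) → L1-HIT  vc=[12, 28]
12: 0x6c (blk 13, set 1) → L1-HIT  vc=[12, 28]
13: 0xc1 (blk 24, set 0) → L1-HIT  vc=[12, 28]
14: 0xc1 (blk 24, set 0) → L1-HIT  vc=[12, 28]

MISSES = 4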